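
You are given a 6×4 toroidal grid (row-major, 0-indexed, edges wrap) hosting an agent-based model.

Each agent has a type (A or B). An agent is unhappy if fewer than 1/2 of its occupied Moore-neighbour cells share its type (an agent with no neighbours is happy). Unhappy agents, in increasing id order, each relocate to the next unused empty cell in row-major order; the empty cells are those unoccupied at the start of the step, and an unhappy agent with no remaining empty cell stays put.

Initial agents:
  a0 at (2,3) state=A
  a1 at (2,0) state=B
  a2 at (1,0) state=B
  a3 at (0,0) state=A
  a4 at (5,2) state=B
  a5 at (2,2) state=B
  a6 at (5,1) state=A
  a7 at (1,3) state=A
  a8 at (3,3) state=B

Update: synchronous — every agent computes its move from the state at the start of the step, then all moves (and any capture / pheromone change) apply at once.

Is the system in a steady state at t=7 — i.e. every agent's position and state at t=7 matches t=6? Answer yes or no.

yes

t=1: a0@(0,1):A a1@(2,0):B a2@(0,2):B a3@(0,0):A a4@(0,3):B a5@(1,1):B a6@(5,1):A a7@(1,2):A a8@(3,3):B
t=2: a0@(0,1):A a1@(2,0):B a2@(1,0):B a3@(0,0):A a4@(1,3):B a5@(2,1):B a6@(5,1):A a7@(2,2):A a8@(3,3):B
t=3: a0@(0,1):A a1@(2,0):B a2@(1,0):B a3@(0,0):A a4@(1,3):B a5@(2,1):B a6@(5,1):A a7@(0,2):A a8@(3,3):B
t=4: (unchanged — steady state)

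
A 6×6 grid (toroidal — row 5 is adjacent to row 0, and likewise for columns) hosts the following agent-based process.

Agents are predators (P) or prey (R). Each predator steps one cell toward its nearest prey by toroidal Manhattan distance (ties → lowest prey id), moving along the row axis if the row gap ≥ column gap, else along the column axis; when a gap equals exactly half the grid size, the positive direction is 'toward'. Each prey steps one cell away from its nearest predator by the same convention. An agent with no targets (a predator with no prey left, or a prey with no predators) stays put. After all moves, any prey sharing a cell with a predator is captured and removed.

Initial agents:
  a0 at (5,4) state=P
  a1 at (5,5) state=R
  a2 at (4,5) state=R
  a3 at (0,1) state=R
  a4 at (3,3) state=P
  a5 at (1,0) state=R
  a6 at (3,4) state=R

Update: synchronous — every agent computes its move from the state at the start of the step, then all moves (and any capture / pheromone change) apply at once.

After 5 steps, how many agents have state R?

5

t=1: a0@(5,5):P a1@(5,0):R a2@(3,5):R a3@(0,0):R a4@(3,4):P a5@(2,0):R a6@(3,5):R
t=2: a0@(5,0):P a1@(5,1):R a2@(3,0):R a3@(1,0):R a4@(3,5):P a5@(2,1):R a6@(3,0):R
t=3: a0@(5,1):P a1@(5,2):R a2@(3,1):R a3@(2,0):R a4@(3,0):P a5@(2,2):R a6@(3,1):R
t=4: a0@(5,2):P a1@(5,3):R a2@(3,2):R a3@(1,0):R a4@(3,1):P a5@(2,3):R a6@(3,2):R
t=5: a0@(5,3):P a1@(5,4):R a2@(3,3):R a3@(0,0):R a4@(3,2):P a5@(2,4):R a6@(3,3):R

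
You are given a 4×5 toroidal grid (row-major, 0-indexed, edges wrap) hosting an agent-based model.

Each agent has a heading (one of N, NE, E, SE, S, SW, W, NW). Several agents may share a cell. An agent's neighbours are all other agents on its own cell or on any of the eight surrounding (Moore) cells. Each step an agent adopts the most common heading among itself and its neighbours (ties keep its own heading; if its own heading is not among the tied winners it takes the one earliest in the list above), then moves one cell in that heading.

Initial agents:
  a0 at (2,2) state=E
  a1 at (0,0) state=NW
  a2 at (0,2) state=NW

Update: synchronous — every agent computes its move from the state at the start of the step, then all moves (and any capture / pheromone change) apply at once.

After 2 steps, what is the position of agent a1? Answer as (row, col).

t=1: a0@(2,3):E a1@(3,4):NW a2@(3,1):NW
t=2: a0@(2,4):E a1@(2,3):NW a2@(2,0):NW

(2, 3)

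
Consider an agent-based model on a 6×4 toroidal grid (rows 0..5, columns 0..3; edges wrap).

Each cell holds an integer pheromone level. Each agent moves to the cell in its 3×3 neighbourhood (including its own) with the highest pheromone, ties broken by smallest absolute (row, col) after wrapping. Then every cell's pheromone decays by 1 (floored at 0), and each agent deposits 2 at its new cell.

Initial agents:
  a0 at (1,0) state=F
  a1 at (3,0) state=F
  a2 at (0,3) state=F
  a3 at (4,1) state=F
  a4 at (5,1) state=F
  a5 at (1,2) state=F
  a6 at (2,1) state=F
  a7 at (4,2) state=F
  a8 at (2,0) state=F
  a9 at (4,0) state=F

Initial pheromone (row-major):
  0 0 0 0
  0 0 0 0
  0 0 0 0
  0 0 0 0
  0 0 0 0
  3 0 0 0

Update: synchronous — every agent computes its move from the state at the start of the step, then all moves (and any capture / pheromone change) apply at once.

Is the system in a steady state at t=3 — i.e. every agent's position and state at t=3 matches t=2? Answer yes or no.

no

t=1: a0@(0,0) a1@(2,0) a2@(5,0) a3@(5,0) a4@(5,0) a5@(0,1) a6@(1,0) a7@(3,1) a8@(1,0) a9@(5,0) | pheromone: 2 2 0 0 / 4 0 0 0 / 2 0 0 0 / 0 2 0 0 / 0 0 0 0 / 10 0 0 0
t=2: a0@(5,0) a1@(1,0) a2@(5,0) a3@(5,0) a4@(5,0) a5@(5,0) a6@(1,0) a7@(2,0) a8@(1,0) a9@(5,0) | pheromone: 1 1 0 0 / 9 0 0 0 / 3 0 0 0 / 0 1 0 0 / 0 0 0 0 / 21 0 0 0
t=3: a0@(5,0) a1@(1,0) a2@(5,0) a3@(5,0) a4@(5,0) a5@(5,0) a6@(1,0) a7@(1,0) a8@(1,0) a9@(5,0) | pheromone: 0 0 0 0 / 16 0 0 0 / 2 0 0 0 / 0 0 0 0 / 0 0 0 0 / 32 0 0 0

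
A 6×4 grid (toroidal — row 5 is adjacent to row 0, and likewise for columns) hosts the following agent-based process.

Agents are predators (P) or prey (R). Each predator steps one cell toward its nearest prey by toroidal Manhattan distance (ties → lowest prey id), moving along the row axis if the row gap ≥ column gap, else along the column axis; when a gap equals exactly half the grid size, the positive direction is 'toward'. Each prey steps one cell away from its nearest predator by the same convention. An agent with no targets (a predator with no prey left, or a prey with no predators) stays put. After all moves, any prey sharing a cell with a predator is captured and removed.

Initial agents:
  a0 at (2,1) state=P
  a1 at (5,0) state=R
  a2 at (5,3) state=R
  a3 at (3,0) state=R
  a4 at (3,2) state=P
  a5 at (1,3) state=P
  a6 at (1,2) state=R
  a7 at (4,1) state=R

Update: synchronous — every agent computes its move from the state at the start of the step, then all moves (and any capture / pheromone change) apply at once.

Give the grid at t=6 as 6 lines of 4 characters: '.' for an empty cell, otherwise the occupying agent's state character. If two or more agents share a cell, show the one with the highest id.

....
....
...P
R.RR
PP..
....

t=1: a0@(3,1):P a1@(4,0):R a2@(4,3):R a3@(4,0):R a4@(3,3):P a5@(1,2):P a6@(1,1):R a7@(5,1):R
t=2: a0@(4,1):P a1@(5,0):R a2@(5,3):R a3@(5,0):R a4@(4,3):P a5@(1,1):P a6@(1,0):R a7@(0,1):R
t=3: a0@(5,1):P a1@(0,0):R a2@(0,3):R a3@(0,0):R a4@(5,3):P a5@(1,0):P a6@(1,3):R
t=4: a0@(0,1):P a1@(5,0):R a2@(1,3):R a3@(5,0):R a4@(0,3):P a5@(0,0):P a6@(1,2):R
t=5: a0@(5,1):P a1@(4,0):R a2@(2,3):R a3@(4,0):R a4@(1,3):P a5@(5,0):P a6@(2,2):R
t=6: a0@(4,1):P a1@(3,0):R a2@(3,3):R a3@(3,0):R a4@(2,3):P a5@(4,0):P a6@(3,2):R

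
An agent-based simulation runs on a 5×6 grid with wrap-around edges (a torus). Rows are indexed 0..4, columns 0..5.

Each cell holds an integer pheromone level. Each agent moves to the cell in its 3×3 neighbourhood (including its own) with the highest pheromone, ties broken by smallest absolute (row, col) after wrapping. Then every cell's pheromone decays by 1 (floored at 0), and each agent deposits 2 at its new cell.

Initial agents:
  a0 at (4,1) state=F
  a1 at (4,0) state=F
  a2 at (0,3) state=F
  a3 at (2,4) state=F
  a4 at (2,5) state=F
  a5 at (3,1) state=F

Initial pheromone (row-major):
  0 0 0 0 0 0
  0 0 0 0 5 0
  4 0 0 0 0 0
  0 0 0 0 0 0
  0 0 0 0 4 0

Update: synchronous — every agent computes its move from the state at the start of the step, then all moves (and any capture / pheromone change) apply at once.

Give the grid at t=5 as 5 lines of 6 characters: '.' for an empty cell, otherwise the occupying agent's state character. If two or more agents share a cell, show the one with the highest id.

t=1: a0@(0,0) a1@(0,0) a2@(1,4) a3@(1,4) a4@(1,4) a5@(2,0) | pheromone: 4 0 0 0 0 0 / 0 0 0 0 10 0 / 5 0 0 0 0 0 / 0 0 0 0 0 0 / 0 0 0 0 3 0
t=2: a0@(0,0) a1@(0,0) a2@(1,4) a3@(1,4) a4@(1,4) a5@(2,0) | pheromone: 7 0 0 0 0 0 / 0 0 0 0 15 0 / 6 0 0 0 0 0 / 0 0 0 0 0 0 / 0 0 0 0 2 0
t=3: a0@(0,0) a1@(0,0) a2@(1,4) a3@(1,4) a4@(1,4) a5@(2,0) | pheromone: 10 0 0 0 0 0 / 0 0 0 0 20 0 / 7 0 0 0 0 0 / 0 0 0 0 0 0 / 0 0 0 0 1 0
t=4: a0@(0,0) a1@(0,0) a2@(1,4) a3@(1,4) a4@(1,4) a5@(2,0) | pheromone: 13 0 0 0 0 0 / 0 0 0 0 25 0 / 8 0 0 0 0 0 / 0 0 0 0 0 0 / 0 0 0 0 0 0
t=5: a0@(0,0) a1@(0,0) a2@(1,4) a3@(1,4) a4@(1,4) a5@(2,0) | pheromone: 16 0 0 0 0 0 / 0 0 0 0 30 0 / 9 0 0 0 0 0 / 0 0 0 0 0 0 / 0 0 0 0 0 0

F.....
....F.
F.....
......
......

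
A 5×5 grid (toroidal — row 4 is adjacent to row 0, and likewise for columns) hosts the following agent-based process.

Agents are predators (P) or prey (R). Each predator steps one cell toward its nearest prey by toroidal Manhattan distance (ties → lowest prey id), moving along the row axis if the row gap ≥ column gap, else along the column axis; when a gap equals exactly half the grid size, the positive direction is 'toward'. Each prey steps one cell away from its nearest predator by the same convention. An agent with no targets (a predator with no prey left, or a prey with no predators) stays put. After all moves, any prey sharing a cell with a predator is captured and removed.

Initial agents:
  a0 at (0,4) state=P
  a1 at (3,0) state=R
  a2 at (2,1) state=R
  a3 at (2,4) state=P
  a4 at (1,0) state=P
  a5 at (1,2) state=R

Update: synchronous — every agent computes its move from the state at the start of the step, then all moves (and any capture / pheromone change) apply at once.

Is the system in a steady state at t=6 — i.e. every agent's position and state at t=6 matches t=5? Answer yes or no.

t=1: a0@(4,4):P a1@(4,0):R a2@(2,2):R a3@(3,4):P a4@(2,0):P a5@(1,3):R
t=2: a0@(4,0):P a1@(4,1):R a2@(2,3):R a3@(4,4):P a4@(3,0):P a5@(2,3):R
t=3: a0@(4,1):P a1@(4,2):R a2@(1,3):R a3@(4,0):P a4@(4,0):P a5@(1,3):R
t=4: a0@(4,2):P a1@(4,3):R a2@(2,3):R a3@(4,1):P a4@(4,1):P a5@(2,3):R
t=5: a0@(4,3):P a1@(4,4):R a2@(1,3):R a3@(4,2):P a4@(4,2):P a5@(1,3):R
t=6: a0@(4,4):P a1@(4,0):R a2@(2,3):R a3@(4,3):P a4@(4,3):P a5@(2,3):R

no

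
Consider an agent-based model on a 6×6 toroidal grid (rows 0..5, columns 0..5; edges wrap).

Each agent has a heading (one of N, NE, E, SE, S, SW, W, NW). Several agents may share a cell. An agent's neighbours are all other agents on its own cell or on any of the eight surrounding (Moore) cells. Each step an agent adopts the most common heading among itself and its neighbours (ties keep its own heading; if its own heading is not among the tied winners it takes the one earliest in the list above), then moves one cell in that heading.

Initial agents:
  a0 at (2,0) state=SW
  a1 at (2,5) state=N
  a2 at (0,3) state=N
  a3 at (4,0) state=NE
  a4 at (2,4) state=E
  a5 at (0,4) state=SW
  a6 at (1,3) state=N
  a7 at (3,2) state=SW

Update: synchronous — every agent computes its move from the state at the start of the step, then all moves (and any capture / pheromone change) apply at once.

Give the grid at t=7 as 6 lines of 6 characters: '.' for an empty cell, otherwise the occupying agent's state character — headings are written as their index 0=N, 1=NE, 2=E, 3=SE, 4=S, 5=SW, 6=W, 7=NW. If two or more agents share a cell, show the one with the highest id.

...0..
....00
.....0
.1....
......
...00.

t=1: a0@(3,5):SW a1@(1,5):N a2@(5,3):N a3@(3,1):NE a4@(1,4):N a5@(5,4):N a6@(0,3):N a7@(4,1):SW
t=2: a0@(4,4):SW a1@(0,5):N a2@(4,3):N a3@(2,2):NE a4@(0,4):N a5@(4,4):N a6@(5,3):N a7@(5,0):SW
t=3: a0@(3,4):N a1@(5,5):N a2@(3,3):N a3@(1,3):NE a4@(5,4):N a5@(3,4):N a6@(4,3):N a7@(0,5):SW
t=4: a0@(2,4):N a1@(4,5):N a2@(2,3):N a3@(0,4):NE a4@(4,4):N a5@(2,4):N a6@(3,3):N a7@(5,5):N
t=5: a0@(1,4):N a1@(3,5):N a2@(1,3):N a3@(5,5):NE a4@(3,4):N a5@(1,4):N a6@(2,3):N a7@(4,5):N
t=6: a0@(0,4):N a1@(2,5):N a2@(0,3):N a3@(4,0):NE a4@(2,4):N a5@(0,4):N a6@(1,3):N a7@(3,5):N
t=7: a0@(5,4):N a1@(1,5):N a2@(5,3):N a3@(3,1):NE a4@(1,4):N a5@(5,4):N a6@(0,3):N a7@(2,5):N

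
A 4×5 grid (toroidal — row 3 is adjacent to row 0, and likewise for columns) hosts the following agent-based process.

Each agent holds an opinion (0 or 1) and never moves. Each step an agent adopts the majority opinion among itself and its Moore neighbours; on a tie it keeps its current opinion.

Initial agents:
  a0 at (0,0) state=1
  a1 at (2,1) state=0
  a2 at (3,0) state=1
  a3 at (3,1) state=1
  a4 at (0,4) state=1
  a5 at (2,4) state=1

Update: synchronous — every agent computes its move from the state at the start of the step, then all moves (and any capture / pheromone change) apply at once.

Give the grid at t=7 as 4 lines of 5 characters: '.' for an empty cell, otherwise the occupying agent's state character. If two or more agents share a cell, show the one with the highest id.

t=1: a0@(0,0):1 a1@(2,1):1 a2@(3,0):1 a3@(3,1):1 a4@(0,4):1 a5@(2,4):1
t=2: (unchanged — steady state)

1...1
.....
.1..1
11...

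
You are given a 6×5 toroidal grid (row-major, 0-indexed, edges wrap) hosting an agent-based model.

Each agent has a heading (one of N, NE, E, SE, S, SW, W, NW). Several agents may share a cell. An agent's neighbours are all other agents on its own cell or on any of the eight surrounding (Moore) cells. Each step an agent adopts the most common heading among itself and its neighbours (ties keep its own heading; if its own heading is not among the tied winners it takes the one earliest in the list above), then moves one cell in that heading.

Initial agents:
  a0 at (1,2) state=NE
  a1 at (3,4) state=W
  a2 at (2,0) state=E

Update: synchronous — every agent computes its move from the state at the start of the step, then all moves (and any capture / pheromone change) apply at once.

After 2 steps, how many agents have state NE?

t=1: a0@(0,3):NE a1@(3,3):W a2@(2,1):E
t=2: a0@(5,4):NE a1@(3,2):W a2@(2,2):E

1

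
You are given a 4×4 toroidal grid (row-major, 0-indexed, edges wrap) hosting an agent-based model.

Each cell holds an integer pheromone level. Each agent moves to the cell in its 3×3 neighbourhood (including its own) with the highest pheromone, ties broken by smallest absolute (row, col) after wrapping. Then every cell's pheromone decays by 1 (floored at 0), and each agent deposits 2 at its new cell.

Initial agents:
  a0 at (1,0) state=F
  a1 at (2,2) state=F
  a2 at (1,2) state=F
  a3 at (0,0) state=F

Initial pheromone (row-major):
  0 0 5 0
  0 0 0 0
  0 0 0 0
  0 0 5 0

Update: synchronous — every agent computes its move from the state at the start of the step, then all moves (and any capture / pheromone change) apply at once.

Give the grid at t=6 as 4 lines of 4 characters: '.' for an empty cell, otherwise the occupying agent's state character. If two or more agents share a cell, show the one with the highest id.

F.F.
....
....
....

t=1: a0@(0,0) a1@(3,2) a2@(0,2) a3@(0,0) | pheromone: 4 0 6 0 / 0 0 0 0 / 0 0 0 0 / 0 0 6 0
t=2: a0@(0,0) a1@(0,2) a2@(0,2) a3@(0,0) | pheromone: 7 0 9 0 / 0 0 0 0 / 0 0 0 0 / 0 0 5 0
t=3: a0@(0,0) a1@(0,2) a2@(0,2) a3@(0,0) | pheromone: 10 0 12 0 / 0 0 0 0 / 0 0 0 0 / 0 0 4 0
t=4: a0@(0,0) a1@(0,2) a2@(0,2) a3@(0,0) | pheromone: 13 0 15 0 / 0 0 0 0 / 0 0 0 0 / 0 0 3 0
t=5: a0@(0,0) a1@(0,2) a2@(0,2) a3@(0,0) | pheromone: 16 0 18 0 / 0 0 0 0 / 0 0 0 0 / 0 0 2 0
t=6: a0@(0,0) a1@(0,2) a2@(0,2) a3@(0,0) | pheromone: 19 0 21 0 / 0 0 0 0 / 0 0 0 0 / 0 0 1 0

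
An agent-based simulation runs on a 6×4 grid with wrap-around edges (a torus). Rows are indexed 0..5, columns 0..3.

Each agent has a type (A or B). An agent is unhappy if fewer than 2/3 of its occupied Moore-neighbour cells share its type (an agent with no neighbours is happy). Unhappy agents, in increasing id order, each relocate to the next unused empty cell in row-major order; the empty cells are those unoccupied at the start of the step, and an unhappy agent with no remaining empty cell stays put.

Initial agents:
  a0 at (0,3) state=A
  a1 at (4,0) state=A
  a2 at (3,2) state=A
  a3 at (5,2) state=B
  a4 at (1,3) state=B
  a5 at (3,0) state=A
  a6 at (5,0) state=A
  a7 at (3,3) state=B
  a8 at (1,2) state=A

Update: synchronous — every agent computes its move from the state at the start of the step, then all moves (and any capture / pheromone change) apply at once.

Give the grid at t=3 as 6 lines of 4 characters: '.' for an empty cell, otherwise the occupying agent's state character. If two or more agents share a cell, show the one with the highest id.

t=1: a0@(0,0):A a1@(4,0):A a2@(0,1):A a3@(0,2):B a4@(1,0):B a5@(1,1):A a6@(5,0):A a7@(2,0):B a8@(2,1):A
t=2: a0@(0,0):A a1@(4,0):A a2@(0,3):A a3@(1,2):B a4@(1,3):B a5@(2,2):A a6@(5,0):A a7@(2,3):B a8@(3,0):A
t=3: a0@(0,0):A a1@(4,0):A a2@(0,1):A a3@(0,2):B a4@(1,0):B a5@(1,1):A a6@(5,0):A a7@(2,0):B a8@(2,1):A

AAB.
BA..
BA..
....
A...
A...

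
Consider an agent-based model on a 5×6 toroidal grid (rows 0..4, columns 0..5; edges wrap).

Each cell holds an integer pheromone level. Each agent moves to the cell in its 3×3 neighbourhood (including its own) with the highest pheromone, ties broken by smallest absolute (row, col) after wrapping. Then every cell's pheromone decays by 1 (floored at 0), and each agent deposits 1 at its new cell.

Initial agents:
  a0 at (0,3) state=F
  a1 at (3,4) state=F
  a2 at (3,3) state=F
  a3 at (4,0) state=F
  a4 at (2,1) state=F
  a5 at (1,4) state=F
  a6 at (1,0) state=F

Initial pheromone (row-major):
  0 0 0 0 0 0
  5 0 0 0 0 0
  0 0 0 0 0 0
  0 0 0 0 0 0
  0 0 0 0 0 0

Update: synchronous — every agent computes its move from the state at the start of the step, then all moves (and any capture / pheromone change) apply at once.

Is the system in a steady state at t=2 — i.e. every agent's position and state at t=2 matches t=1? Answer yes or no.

no

t=1: a0@(0,2) a1@(2,3) a2@(2,2) a3@(0,0) a4@(1,0) a5@(0,3) a6@(1,0) | pheromone: 1 0 1 1 0 0 / 6 0 0 0 0 0 / 0 0 1 1 0 0 / 0 0 0 0 0 0 / 0 0 0 0 0 0
t=2: a0@(0,2) a1@(2,2) a2@(2,2) a3@(1,0) a4@(1,0) a5@(0,2) a6@(1,0) | pheromone: 0 0 2 0 0 0 / 8 0 0 0 0 0 / 0 0 2 0 0 0 / 0 0 0 0 0 0 / 0 0 0 0 0 0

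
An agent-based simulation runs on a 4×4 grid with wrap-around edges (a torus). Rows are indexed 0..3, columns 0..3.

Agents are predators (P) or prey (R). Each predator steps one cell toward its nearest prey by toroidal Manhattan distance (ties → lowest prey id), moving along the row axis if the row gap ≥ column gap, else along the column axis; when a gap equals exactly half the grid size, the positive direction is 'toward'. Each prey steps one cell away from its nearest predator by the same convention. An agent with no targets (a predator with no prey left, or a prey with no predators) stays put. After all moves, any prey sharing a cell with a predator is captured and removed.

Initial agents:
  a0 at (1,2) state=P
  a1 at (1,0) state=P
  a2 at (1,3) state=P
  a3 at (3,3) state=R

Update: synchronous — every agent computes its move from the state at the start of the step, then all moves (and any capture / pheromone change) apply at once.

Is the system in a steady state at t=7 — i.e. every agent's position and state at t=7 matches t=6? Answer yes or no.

t=1: a0@(2,2):P a1@(2,0):P a2@(2,3):P
t=2: (unchanged — steady state)

yes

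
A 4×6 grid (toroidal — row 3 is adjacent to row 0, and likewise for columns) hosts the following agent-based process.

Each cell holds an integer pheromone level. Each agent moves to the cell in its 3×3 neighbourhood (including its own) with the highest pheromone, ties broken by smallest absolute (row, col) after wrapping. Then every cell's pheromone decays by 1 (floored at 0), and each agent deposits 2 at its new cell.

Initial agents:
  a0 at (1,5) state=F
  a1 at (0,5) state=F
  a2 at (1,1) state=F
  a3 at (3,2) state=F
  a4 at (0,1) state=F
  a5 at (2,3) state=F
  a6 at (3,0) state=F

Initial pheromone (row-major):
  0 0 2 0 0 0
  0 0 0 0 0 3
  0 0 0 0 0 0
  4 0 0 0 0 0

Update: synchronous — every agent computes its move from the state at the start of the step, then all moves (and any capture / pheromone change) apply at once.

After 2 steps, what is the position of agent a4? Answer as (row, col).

(3, 0)

t=1: a0@(1,5) a1@(3,0) a2@(0,2) a3@(0,2) a4@(3,0) a5@(1,2) a6@(3,0) | pheromone: 0 0 5 0 0 0 / 0 0 2 0 0 4 / 0 0 0 0 0 0 / 9 0 0 0 0 0
t=2: a0@(1,5) a1@(3,0) a2@(0,2) a3@(0,2) a4@(3,0) a5@(0,2) a6@(3,0) | pheromone: 0 0 10 0 0 0 / 0 0 1 0 0 5 / 0 0 0 0 0 0 / 14 0 0 0 0 0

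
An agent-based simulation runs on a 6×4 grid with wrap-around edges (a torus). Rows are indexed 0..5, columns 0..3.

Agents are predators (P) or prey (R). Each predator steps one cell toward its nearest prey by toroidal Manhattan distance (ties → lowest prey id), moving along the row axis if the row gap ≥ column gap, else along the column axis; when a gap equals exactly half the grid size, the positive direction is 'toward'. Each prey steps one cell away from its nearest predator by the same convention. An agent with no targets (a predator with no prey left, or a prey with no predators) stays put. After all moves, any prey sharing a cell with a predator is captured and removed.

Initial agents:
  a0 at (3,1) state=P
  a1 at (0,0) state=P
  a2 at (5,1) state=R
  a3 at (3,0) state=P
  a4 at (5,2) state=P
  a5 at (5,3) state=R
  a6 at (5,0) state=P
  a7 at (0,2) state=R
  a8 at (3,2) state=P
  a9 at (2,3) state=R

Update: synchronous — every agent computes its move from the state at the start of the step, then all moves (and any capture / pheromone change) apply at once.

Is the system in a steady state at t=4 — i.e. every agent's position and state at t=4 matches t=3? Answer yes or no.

t=1: a0@(4,1):P a1@(5,0):P a3@(2,0):P a4@(5,1):P a6@(5,1):P a7@(1,2):R a8@(2,2):P a9@(1,3):R
t=2: a0@(5,1):P a1@(0,0):P a3@(1,0):P a4@(0,1):P a6@(0,1):P a7@(0,2):R a8@(1,2):P a9@(0,3):R
t=3: a0@(0,1):P a1@(0,3):P a3@(0,0):P a4@(0,2):P a6@(0,2):P a8@(0,2):P
t=4: (unchanged — steady state)

yes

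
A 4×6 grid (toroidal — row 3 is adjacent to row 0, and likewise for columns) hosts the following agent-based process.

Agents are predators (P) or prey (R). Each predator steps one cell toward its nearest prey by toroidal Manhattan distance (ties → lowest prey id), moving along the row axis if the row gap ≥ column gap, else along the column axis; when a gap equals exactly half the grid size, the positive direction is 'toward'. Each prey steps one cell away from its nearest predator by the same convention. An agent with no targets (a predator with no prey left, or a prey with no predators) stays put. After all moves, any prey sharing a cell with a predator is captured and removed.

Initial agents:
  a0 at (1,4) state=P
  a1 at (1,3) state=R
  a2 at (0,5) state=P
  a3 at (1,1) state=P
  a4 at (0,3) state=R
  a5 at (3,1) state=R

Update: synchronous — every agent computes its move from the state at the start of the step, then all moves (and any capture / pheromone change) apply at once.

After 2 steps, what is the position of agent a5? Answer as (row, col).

(3, 1)

t=1: a0@(1,3):P a2@(0,4):P a3@(1,2):P a4@(3,3):R a5@(2,1):R
t=2: a0@(2,3):P a2@(3,4):P a3@(2,2):P a5@(3,1):R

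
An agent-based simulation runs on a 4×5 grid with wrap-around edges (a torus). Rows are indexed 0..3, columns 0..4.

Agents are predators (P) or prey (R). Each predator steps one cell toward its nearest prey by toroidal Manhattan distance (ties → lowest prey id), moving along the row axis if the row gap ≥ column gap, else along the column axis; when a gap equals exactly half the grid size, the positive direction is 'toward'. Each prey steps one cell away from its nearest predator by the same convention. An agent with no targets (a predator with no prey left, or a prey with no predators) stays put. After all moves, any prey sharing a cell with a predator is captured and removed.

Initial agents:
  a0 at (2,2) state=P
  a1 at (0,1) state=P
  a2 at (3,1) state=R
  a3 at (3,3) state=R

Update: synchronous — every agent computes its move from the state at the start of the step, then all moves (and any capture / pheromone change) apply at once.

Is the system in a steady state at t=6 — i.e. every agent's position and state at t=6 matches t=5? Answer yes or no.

no

t=1: a0@(3,2):P a1@(3,1):P a2@(2,1):R a3@(0,3):R
t=2: a0@(2,2):P a1@(2,1):P a2@(1,1):R a3@(1,3):R
t=3: a0@(1,2):P a1@(1,1):P a2@(0,1):R a3@(0,3):R
t=4: a0@(0,2):P a1@(0,1):P a2@(3,1):R a3@(3,3):R
t=5: a0@(3,2):P a1@(3,1):P a2@(2,1):R a3@(2,3):R
t=6: a0@(2,2):P a1@(2,1):P a2@(1,1):R a3@(1,3):R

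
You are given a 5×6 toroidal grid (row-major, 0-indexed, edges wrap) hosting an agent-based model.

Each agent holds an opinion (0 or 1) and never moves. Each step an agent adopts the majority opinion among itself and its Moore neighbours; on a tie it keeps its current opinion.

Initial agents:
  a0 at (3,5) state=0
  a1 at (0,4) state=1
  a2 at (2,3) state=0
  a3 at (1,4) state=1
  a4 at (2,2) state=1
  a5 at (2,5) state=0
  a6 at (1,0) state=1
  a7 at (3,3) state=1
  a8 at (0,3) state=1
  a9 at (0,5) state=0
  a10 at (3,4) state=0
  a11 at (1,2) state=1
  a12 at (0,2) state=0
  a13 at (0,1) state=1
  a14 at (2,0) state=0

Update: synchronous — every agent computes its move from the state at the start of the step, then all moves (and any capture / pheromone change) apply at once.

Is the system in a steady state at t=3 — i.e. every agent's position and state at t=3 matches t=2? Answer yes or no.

t=1: a0@(3,5):0 a1@(0,4):1 a2@(2,3):1 a3@(1,4):1 a4@(2,2):1 a5@(2,5):0 a6@(1,0):0 a7@(3,3):1 a8@(0,3):1 a9@(0,5):1 a10@(3,4):0 a11@(1,2):1 a12@(0,2):1 a13@(0,1):1 a14@(2,0):0
t=2: (unchanged — steady state)

yes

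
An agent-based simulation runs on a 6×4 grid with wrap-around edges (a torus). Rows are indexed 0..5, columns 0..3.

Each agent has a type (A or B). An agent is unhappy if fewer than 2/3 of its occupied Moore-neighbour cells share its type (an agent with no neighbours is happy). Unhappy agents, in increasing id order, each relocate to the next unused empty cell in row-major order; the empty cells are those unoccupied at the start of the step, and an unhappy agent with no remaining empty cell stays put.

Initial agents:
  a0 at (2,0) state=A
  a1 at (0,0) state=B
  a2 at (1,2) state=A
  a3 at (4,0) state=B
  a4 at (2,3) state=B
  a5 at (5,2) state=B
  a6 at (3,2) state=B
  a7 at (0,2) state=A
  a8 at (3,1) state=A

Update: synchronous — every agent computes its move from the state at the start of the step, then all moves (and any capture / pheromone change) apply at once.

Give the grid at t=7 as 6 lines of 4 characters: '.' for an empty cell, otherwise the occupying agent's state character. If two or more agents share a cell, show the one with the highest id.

t=1: a0@(0,1):A a1@(0,0):B a2@(0,3):A a3@(1,0):B a4@(1,1):B a5@(1,3):B a6@(2,1):B a7@(2,2):A a8@(3,0):A
t=2: a0@(0,2):A a1@(1,2):B a2@(2,0):A a3@(1,0):B a4@(2,3):B a5@(3,1):B a6@(3,2):B a7@(3,3):A a8@(4,0):A
t=3: a0@(0,0):A a1@(0,1):B a2@(0,3):A a3@(1,1):B a4@(1,3):B a5@(2,1):B a6@(3,2):B a7@(2,2):A a8@(3,0):A
t=4: a0@(0,2):A a1@(1,0):B a2@(1,2):A a3@(2,0):B a4@(2,3):B a5@(3,1):B a6@(3,3):B a7@(4,0):A a8@(4,1):A
t=5: a0@(0,2):A a1@(1,0):B a2@(0,0):A a3@(2,0):B a4@(2,3):B a5@(0,1):B a6@(3,3):B a7@(0,3):A a8@(1,1):A
t=6: a0@(0,2):A a1@(1,2):B a2@(1,3):A a3@(2,0):B a4@(2,3):B a5@(2,1):B a6@(3,3):B a7@(0,3):A a8@(2,2):A
t=7: a0@(0,2):A a1@(0,0):B a2@(0,1):A a3@(2,0):B a4@(1,0):B a5@(2,1):B a6@(3,3):B a7@(0,3):A a8@(1,1):A

BAAA
BA..
BB..
...B
....
....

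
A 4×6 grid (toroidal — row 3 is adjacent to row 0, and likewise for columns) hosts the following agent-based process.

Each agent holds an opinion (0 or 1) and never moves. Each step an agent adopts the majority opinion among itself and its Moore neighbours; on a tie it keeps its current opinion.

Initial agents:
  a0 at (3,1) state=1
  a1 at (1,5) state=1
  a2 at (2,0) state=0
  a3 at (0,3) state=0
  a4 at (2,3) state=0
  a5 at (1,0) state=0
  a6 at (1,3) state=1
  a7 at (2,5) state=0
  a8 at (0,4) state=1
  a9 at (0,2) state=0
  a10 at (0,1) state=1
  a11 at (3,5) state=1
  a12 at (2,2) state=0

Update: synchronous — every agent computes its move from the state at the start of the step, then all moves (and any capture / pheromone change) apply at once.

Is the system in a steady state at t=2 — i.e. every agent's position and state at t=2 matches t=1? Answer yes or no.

no

t=1: a0@(3,1):0 a1@(1,5):0 a2@(2,0):0 a3@(0,3):0 a4@(2,3):0 a5@(1,0):0 a6@(1,3):0 a7@(2,5):0 a8@(0,4):1 a9@(0,2):1 a10@(0,1):1 a11@(3,5):1 a12@(2,2):0
t=2: a0@(3,1):0 a1@(1,5):0 a2@(2,0):0 a3@(0,3):0 a4@(2,3):0 a5@(1,0):0 a6@(1,3):0 a7@(2,5):0 a8@(0,4):0 a9@(0,2):0 a10@(0,1):1 a11@(3,5):1 a12@(2,2):0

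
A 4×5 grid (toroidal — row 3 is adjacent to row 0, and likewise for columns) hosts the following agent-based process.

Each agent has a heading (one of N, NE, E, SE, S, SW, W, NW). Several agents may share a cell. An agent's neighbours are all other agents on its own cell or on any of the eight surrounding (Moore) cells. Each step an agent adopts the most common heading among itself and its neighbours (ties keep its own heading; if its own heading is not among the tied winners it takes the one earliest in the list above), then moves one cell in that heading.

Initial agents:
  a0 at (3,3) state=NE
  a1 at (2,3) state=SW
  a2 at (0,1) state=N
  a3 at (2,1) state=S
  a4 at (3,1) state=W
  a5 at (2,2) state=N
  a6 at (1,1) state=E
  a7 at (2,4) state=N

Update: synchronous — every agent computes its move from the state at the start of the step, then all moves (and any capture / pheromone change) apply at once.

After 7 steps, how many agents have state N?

t=1: a0@(2,3):N a1@(1,3):N a2@(3,1):N a3@(3,1):S a4@(2,1):N a5@(1,2):N a6@(0,1):N a7@(1,4):N
t=2: a0@(1,3):N a1@(0,3):N a2@(2,1):N a3@(2,1):N a4@(1,1):N a5@(0,2):N a6@(3,1):N a7@(0,4):N
t=3: a0@(0,3):N a1@(3,3):N a2@(1,1):N a3@(1,1):N a4@(0,1):N a5@(3,2):N a6@(2,1):N a7@(3,4):N
t=4: a0@(3,3):N a1@(2,3):N a2@(0,1):N a3@(0,1):N a4@(3,1):N a5@(2,2):N a6@(1,1):N a7@(2,4):N
t=5: a0@(2,3):N a1@(1,3):N a2@(3,1):N a3@(3,1):N a4@(2,1):N a5@(1,2):N a6@(0,1):N a7@(1,4):N
t=6: a0@(1,3):N a1@(0,3):N a2@(2,1):N a3@(2,1):N a4@(1,1):N a5@(0,2):N a6@(3,1):N a7@(0,4):N
t=7: a0@(0,3):N a1@(3,3):N a2@(1,1):N a3@(1,1):N a4@(0,1):N a5@(3,2):N a6@(2,1):N a7@(3,4):N

8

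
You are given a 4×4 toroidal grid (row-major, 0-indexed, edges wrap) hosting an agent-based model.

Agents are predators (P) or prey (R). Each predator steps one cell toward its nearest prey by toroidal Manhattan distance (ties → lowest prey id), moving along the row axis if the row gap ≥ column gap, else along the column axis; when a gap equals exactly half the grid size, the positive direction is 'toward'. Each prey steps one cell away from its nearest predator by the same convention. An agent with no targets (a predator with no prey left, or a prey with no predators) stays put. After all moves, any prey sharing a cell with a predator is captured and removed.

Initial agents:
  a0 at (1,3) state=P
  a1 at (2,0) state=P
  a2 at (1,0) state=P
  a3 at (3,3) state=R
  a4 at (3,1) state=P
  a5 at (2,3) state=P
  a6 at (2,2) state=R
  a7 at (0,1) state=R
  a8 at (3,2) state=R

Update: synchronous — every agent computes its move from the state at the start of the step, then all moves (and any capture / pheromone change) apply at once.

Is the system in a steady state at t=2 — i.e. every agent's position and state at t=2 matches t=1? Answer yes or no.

no

t=1: a0@(2,3):P a1@(3,0):P a2@(0,0):P a3@(0,3):R a4@(0,1):P a5@(3,3):P a6@(2,1):R a7@(1,1):R
t=2: a0@(3,3):P a1@(0,0):P a2@(0,3):P a3@(0,2):R a4@(1,1):P a5@(0,3):P a6@(2,0):R a7@(2,1):R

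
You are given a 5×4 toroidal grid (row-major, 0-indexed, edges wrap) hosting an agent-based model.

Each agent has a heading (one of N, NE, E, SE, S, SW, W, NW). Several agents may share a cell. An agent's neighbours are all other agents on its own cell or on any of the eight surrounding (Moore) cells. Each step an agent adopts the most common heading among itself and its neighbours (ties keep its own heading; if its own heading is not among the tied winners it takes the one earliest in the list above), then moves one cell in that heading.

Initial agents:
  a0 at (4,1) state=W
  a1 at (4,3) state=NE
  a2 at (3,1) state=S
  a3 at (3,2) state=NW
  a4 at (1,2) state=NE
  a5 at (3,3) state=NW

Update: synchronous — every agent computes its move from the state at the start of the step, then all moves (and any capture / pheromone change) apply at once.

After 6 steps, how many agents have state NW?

4

t=1: a0@(4,0):W a1@(3,2):NW a2@(4,1):S a3@(2,1):NW a4@(0,3):NE a5@(2,2):NW
t=2: a0@(4,3):W a1@(2,1):NW a2@(0,1):S a3@(1,0):NW a4@(4,0):NE a5@(1,1):NW
t=3: a0@(4,2):W a1@(1,0):NW a2@(4,0):NW a3@(0,3):NW a4@(3,1):NE a5@(0,0):NW
t=4: a0@(4,1):W a1@(0,3):NW a2@(3,3):NW a3@(4,2):NW a4@(2,2):NE a5@(4,3):NW
t=5: a0@(4,0):W a1@(4,2):NW a2@(2,2):NW a3@(3,1):NW a4@(1,3):NE a5@(3,2):NW
t=6: a0@(4,3):W a1@(3,1):NW a2@(1,1):NW a3@(2,0):NW a4@(0,0):NE a5@(2,1):NW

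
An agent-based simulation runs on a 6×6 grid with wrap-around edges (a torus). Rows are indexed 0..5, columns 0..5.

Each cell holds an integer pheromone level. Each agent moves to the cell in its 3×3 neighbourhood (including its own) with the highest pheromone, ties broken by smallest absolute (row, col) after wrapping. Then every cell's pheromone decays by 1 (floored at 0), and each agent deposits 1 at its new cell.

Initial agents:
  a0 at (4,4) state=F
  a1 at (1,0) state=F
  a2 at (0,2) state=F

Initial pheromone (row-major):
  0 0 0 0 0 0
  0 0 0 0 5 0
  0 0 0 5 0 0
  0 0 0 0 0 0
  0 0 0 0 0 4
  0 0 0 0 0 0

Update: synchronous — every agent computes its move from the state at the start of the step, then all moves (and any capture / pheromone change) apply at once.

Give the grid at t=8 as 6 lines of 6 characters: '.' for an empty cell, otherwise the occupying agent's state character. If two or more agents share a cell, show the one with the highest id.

F.....
......
......
......
.....F
......

t=1: a0@(4,5) a1@(0,0) a2@(0,1) | pheromone: 1 1 0 0 0 0 / 0 0 0 0 4 0 / 0 0 0 4 0 0 / 0 0 0 0 0 0 / 0 0 0 0 0 4 / 0 0 0 0 0 0
t=2: a0@(4,5) a1@(0,0) a2@(0,0) | pheromone: 2 0 0 0 0 0 / 0 0 0 0 3 0 / 0 0 0 3 0 0 / 0 0 0 0 0 0 / 0 0 0 0 0 4 / 0 0 0 0 0 0
t=3: a0@(4,5) a1@(0,0) a2@(0,0) | pheromone: 3 0 0 0 0 0 / 0 0 0 0 2 0 / 0 0 0 2 0 0 / 0 0 0 0 0 0 / 0 0 0 0 0 4 / 0 0 0 0 0 0
t=4: a0@(4,5) a1@(0,0) a2@(0,0) | pheromone: 4 0 0 0 0 0 / 0 0 0 0 1 0 / 0 0 0 1 0 0 / 0 0 0 0 0 0 / 0 0 0 0 0 4 / 0 0 0 0 0 0
t=5: a0@(4,5) a1@(0,0) a2@(0,0) | pheromone: 5 0 0 0 0 0 / 0 0 0 0 0 0 / 0 0 0 0 0 0 / 0 0 0 0 0 0 / 0 0 0 0 0 4 / 0 0 0 0 0 0
t=6: a0@(4,5) a1@(0,0) a2@(0,0) | pheromone: 6 0 0 0 0 0 / 0 0 0 0 0 0 / 0 0 0 0 0 0 / 0 0 0 0 0 0 / 0 0 0 0 0 4 / 0 0 0 0 0 0
t=7: a0@(4,5) a1@(0,0) a2@(0,0) | pheromone: 7 0 0 0 0 0 / 0 0 0 0 0 0 / 0 0 0 0 0 0 / 0 0 0 0 0 0 / 0 0 0 0 0 4 / 0 0 0 0 0 0
t=8: a0@(4,5) a1@(0,0) a2@(0,0) | pheromone: 8 0 0 0 0 0 / 0 0 0 0 0 0 / 0 0 0 0 0 0 / 0 0 0 0 0 0 / 0 0 0 0 0 4 / 0 0 0 0 0 0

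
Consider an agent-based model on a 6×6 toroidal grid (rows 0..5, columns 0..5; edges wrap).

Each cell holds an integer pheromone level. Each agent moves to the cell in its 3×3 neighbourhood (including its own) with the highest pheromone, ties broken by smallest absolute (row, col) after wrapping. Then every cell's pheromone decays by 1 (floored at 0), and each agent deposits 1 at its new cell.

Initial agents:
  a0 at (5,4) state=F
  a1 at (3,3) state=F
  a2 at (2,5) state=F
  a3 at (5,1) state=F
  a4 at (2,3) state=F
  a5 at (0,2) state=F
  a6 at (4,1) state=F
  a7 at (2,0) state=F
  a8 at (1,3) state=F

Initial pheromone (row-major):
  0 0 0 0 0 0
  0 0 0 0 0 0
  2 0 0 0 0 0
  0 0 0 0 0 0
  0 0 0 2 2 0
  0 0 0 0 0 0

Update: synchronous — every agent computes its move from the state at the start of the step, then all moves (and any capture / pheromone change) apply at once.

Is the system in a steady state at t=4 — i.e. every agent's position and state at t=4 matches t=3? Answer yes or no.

yes

t=1: a0@(4,3) a1@(4,3) a2@(2,0) a3@(0,0) a4@(1,2) a5@(0,1) a6@(3,0) a7@(2,0) a8@(0,2) | pheromone: 1 1 1 0 0 0 / 0 0 1 0 0 0 / 3 0 0 0 0 0 / 1 0 0 0 0 0 / 0 0 0 3 1 0 / 0 0 0 0 0 0
t=2: a0@(4,3) a1@(4,3) a2@(2,0) a3@(0,0) a4@(0,1) a5@(0,0) a6@(2,0) a7@(2,0) a8@(0,1) | pheromone: 2 2 0 0 0 0 / 0 0 0 0 0 0 / 5 0 0 0 0 0 / 0 0 0 0 0 0 / 0 0 0 4 0 0 / 0 0 0 0 0 0
t=3: a0@(4,3) a1@(4,3) a2@(2,0) a3@(0,0) a4@(0,0) a5@(0,0) a6@(2,0) a7@(2,0) a8@(0,0) | pheromone: 5 1 0 0 0 0 / 0 0 0 0 0 0 / 7 0 0 0 0 0 / 0 0 0 0 0 0 / 0 0 0 5 0 0 / 0 0 0 0 0 0
t=4: a0@(4,3) a1@(4,3) a2@(2,0) a3@(0,0) a4@(0,0) a5@(0,0) a6@(2,0) a7@(2,0) a8@(0,0) | pheromone: 8 0 0 0 0 0 / 0 0 0 0 0 0 / 9 0 0 0 0 0 / 0 0 0 0 0 0 / 0 0 0 6 0 0 / 0 0 0 0 0 0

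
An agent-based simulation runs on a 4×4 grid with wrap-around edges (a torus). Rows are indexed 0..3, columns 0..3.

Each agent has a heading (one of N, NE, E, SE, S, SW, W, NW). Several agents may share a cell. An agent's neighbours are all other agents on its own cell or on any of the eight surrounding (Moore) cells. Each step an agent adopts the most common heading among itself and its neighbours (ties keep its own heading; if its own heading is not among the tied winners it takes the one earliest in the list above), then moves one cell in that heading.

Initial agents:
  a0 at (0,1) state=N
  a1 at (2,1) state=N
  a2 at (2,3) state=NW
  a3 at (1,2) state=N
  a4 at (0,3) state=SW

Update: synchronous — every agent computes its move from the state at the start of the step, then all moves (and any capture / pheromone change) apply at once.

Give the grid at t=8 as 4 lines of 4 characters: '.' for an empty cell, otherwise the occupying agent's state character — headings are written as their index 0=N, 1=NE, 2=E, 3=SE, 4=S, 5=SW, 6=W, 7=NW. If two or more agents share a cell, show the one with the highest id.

t=1: a0@(3,1):N a1@(1,1):N a2@(1,2):NW a3@(0,2):N a4@(1,2):SW
t=2: a0@(2,1):N a1@(0,1):N a2@(0,2):N a3@(3,2):N a4@(0,2):N
t=3: a0@(1,1):N a1@(3,1):N a2@(3,2):N a3@(2,2):N a4@(3,2):N
t=4: a0@(0,1):N a1@(2,1):N a2@(2,2):N a3@(1,2):N a4@(2,2):N
t=5: a0@(3,1):N a1@(1,1):N a2@(1,2):N a3@(0,2):N a4@(1,2):N
t=6: a0@(2,1):N a1@(0,1):N a2@(0,2):N a3@(3,2):N a4@(0,2):N
t=7: a0@(1,1):N a1@(3,1):N a2@(3,2):N a3@(2,2):N a4@(3,2):N
t=8: a0@(0,1):N a1@(2,1):N a2@(2,2):N a3@(1,2):N a4@(2,2):N

.0..
..0.
.00.
....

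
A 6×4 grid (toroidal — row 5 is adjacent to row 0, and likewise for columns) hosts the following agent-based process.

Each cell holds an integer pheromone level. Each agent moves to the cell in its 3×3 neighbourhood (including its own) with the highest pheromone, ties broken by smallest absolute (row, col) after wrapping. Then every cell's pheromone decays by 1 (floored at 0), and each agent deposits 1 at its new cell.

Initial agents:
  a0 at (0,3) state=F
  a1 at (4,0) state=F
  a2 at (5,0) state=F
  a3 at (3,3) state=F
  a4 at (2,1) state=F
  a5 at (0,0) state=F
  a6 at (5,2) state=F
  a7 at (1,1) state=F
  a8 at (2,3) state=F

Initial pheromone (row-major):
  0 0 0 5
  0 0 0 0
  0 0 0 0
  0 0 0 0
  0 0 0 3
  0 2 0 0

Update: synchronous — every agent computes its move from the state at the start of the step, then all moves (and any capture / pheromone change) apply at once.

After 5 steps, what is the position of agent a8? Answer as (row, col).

t=1: a0@(0,3) a1@(4,3) a2@(0,3) a3@(4,3) a4@(1,0) a5@(0,3) a6@(0,3) a7@(0,0) a8@(1,0) | pheromone: 1 0 0 8 / 2 0 0 0 / 0 0 0 0 / 0 0 0 0 / 0 0 0 4 / 0 1 0 0
t=2: a0@(0,3) a1@(4,3) a2@(0,3) a3@(4,3) a4@(0,3) a5@(0,3) a6@(0,3) a7@(0,3) a8@(0,3) | pheromone: 0 0 0 14 / 1 0 0 0 / 0 0 0 0 / 0 0 0 0 / 0 0 0 5 / 0 0 0 0
t=3: a0@(0,3) a1@(4,3) a2@(0,3) a3@(4,3) a4@(0,3) a5@(0,3) a6@(0,3) a7@(0,3) a8@(0,3) | pheromone: 0 0 0 20 / 0 0 0 0 / 0 0 0 0 / 0 0 0 0 / 0 0 0 6 / 0 0 0 0
t=4: a0@(0,3) a1@(4,3) a2@(0,3) a3@(4,3) a4@(0,3) a5@(0,3) a6@(0,3) a7@(0,3) a8@(0,3) | pheromone: 0 0 0 26 / 0 0 0 0 / 0 0 0 0 / 0 0 0 0 / 0 0 0 7 / 0 0 0 0
t=5: a0@(0,3) a1@(4,3) a2@(0,3) a3@(4,3) a4@(0,3) a5@(0,3) a6@(0,3) a7@(0,3) a8@(0,3) | pheromone: 0 0 0 32 / 0 0 0 0 / 0 0 0 0 / 0 0 0 0 / 0 0 0 8 / 0 0 0 0

(0, 3)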